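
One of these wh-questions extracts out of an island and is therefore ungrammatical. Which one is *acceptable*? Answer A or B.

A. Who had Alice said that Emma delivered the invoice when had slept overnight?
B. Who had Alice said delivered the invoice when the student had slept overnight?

B

In A, the wh-phrase is extracted from inside an adjunct island (introduced by "when"), which blocks movement.
In B, the extraction path crosses only that-complement boundaries, which are transparent.
So B is grammatical.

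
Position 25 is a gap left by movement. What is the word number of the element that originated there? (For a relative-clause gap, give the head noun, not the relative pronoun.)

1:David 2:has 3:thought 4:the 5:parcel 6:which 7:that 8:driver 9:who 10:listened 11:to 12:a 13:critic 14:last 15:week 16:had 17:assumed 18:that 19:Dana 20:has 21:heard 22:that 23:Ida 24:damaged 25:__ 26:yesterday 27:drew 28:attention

The gap at 25 is the object of "damaged", inside a relative clause.
The relative pronoun is "which" (word 6); it is bound by the head noun immediately before it.
Its filler is the head noun "parcel", at word 5.

5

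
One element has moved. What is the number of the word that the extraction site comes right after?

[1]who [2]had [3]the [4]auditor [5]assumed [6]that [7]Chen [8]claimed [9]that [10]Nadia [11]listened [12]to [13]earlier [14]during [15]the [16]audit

The displaced element is "who" (word 1).
It is linked across 2 clause boundaries (that → that).
It functions as the object of the preposition "to" of "listened", so the gap sits immediately after word 12 ("to").
Base order: The auditor had assumed that Chen claimed that Nadia listened to who earlier during the audit.

12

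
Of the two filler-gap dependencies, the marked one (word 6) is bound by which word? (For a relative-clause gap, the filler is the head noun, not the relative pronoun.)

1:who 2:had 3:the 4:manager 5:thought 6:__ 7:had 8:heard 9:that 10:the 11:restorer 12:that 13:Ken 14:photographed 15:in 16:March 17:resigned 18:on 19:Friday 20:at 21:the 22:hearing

The marked gap is the subject of "heard".
Its filler is the fronted wh-phrase "who", at word 1.
(The other dependency links word 11 to a gap after word 14.)

1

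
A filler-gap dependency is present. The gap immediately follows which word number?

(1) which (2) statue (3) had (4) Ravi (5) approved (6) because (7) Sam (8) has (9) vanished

5

The displaced element is "which statue" (word 2).
It functions as the direct object of "approved", so the gap sits immediately after word 5 ("approved").
Base order: Ravi had approved which statue because Sam has vanished.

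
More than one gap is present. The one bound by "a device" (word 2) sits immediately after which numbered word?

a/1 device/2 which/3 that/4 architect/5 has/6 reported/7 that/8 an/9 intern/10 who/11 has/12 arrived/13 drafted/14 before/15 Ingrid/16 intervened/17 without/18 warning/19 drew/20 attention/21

The displaced element is "a device" (word 2).
It is linked across 1 clause boundary (that).
It functions as the direct object of "drafted", so the gap sits immediately after word 14 ("drafted").
Base order: That architect has reported that an intern who has arrived drafted a device before Ingrid intervened without warning.

14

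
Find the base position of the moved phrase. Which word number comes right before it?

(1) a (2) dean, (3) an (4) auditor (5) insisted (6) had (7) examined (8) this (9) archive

The displaced element is "a dean" (word 2).
It is linked across 1 clause boundary (Ø).
It functions as the subject of "examined", so the gap sits immediately after word 5 ("insisted").
Base order: An auditor insisted that a dean had examined this archive.

5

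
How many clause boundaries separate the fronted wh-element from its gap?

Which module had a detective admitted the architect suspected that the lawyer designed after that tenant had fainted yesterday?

"which module" is extracted from the object of "designed".
Boundaries crossed, outermost first: [Ø], [that] — 2 in total.

2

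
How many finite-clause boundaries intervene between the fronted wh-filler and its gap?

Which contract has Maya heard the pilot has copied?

1

"which contract" is extracted from the object of "copied".
Boundaries crossed, outermost first: [Ø] — 1 in total.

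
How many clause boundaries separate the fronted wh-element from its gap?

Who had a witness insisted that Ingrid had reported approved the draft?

"who" is extracted from the subject of "approved".
Boundaries crossed, outermost first: [that], [Ø] — 2 in total.

2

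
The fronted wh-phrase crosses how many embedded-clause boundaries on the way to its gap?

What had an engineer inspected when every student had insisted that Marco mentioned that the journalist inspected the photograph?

0

"what" originates inside the matrix clause — no clause boundary is crossed.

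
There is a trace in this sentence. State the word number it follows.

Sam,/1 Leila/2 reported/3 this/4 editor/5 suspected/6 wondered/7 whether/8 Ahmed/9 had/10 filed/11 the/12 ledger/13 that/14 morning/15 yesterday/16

6

The displaced element is "Sam" (word 1).
It is linked across 2 clause boundaries (Ø → Ø).
It functions as the subject of "wondered", so the gap sits immediately after word 6 ("suspected").
Base order: Leila reported this editor suspected that Sam wondered whether Ahmed had filed the ledger that morning yesterday.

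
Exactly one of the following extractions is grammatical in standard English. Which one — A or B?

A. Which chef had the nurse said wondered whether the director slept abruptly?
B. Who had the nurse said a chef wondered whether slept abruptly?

A

In B, the wh-phrase is extracted from inside a wh-island (introduced by "whether"), which blocks movement.
In A, the extraction path crosses only that-complement boundaries, which are transparent.
So A is grammatical.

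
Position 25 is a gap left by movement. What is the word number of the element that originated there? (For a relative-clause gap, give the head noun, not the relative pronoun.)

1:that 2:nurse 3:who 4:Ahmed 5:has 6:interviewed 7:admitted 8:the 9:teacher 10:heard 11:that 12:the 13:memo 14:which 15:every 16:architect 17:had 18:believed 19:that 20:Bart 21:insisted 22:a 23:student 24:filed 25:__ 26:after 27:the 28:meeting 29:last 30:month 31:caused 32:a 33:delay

13

The gap at 25 is the object of "filed", inside a relative clause.
The relative pronoun is "which" (word 14); it is bound by the head noun immediately before it.
Its filler is the head noun "memo", at word 13.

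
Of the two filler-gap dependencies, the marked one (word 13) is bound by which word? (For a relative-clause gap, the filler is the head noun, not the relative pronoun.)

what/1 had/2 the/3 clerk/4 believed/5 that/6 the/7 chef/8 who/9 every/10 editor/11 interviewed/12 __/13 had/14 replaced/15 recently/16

8

The marked gap is inside the relative clause, the direct object of "interviewed".
Its filler is the head noun "chef" (via "who"), at word 8.
(The other dependency links word 1 to a gap after word 15.)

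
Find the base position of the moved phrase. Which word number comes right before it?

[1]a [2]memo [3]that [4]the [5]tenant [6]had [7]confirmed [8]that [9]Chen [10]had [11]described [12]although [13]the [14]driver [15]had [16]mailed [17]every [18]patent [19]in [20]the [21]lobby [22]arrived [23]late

The displaced element is "a memo" (word 2).
It is linked across 1 clause boundary (that).
It functions as the direct object of "described", so the gap sits immediately after word 11 ("described").
Base order: The tenant had confirmed that Chen had described a memo although the driver had mailed every patent in the lobby.

11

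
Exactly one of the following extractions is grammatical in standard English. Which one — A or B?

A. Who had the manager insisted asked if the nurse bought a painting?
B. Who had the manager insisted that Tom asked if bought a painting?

In B, the wh-phrase is extracted from inside a wh-island (introduced by "if"), which blocks movement.
In A, the extraction path crosses only that-complement boundaries, which are transparent.
So A is grammatical.

A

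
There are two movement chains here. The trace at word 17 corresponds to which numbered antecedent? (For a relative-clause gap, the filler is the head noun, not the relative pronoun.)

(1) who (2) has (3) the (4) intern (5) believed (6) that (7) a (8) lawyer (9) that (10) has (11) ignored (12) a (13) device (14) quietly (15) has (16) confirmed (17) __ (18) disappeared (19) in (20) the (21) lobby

The marked gap is the subject of "disappeared".
Its filler is the fronted wh-phrase "who", at word 1.
(The other dependency links word 8 to a gap after word 9.)

1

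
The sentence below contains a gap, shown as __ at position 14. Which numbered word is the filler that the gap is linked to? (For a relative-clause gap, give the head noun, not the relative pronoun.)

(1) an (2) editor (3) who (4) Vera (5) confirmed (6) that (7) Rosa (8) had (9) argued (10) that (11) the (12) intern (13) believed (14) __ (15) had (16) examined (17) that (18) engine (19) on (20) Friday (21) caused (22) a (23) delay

The gap at 14 is the subject of "examined", inside a relative clause.
The relative pronoun is "who" (word 3); it is bound by the head noun immediately before it.
Its filler is the head noun "editor", at word 2.

2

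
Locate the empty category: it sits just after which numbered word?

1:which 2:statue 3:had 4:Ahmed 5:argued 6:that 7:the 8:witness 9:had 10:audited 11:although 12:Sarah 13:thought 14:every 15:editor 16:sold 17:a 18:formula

10

The displaced element is "which statue" (word 2).
It is linked across 1 clause boundary (that).
It functions as the direct object of "audited", so the gap sits immediately after word 10 ("audited").
Base order: Ahmed had argued that the witness had audited which statue although Sarah thought every editor sold a formula.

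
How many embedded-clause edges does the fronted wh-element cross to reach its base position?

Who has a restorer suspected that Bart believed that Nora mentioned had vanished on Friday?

"who" is extracted from the subject of "vanished".
Boundaries crossed, outermost first: [that], [that], [Ø] — 3 in total.

3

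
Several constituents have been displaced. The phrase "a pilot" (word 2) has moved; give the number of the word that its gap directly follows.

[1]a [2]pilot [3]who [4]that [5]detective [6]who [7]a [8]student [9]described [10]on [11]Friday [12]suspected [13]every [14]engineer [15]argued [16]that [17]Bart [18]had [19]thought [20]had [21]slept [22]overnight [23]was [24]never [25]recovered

The displaced element is "a pilot" (word 2).
It is linked across 3 clause boundaries (Ø → that → Ø).
It functions as the subject of "slept", so the gap sits immediately after word 19 ("thought").
Base order: That detective who a student described on Friday suspected every engineer argued that Bart had thought a pilot had slept overnight.

19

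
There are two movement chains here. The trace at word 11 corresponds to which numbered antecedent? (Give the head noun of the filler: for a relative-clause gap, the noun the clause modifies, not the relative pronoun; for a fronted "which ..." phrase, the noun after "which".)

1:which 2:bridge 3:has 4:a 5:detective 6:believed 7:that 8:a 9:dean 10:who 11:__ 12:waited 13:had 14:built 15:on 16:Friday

The marked gap is inside the relative clause, the subject of "waited".
Its filler is the head noun "dean" (via "who"), at word 9.
(The other dependency links word 2 to a gap after word 14.)

9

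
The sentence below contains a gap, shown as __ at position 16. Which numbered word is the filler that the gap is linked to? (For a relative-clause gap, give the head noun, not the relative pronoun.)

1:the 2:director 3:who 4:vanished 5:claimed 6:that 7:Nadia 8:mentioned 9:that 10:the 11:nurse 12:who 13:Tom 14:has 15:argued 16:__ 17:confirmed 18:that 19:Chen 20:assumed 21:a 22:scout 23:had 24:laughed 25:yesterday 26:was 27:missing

The gap at 16 is the subject of "confirmed", inside a relative clause.
The relative pronoun is "who" (word 12); it is bound by the head noun immediately before it.
Its filler is the head noun "nurse", at word 11.

11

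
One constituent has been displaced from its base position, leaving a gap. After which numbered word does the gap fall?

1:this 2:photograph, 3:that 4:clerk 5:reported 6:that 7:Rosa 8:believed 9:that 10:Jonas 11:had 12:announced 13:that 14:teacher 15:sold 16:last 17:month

The displaced element is "this photograph" (word 2).
It is linked across 3 clause boundaries (that → that → Ø).
It functions as the direct object of "sold", so the gap sits immediately after word 15 ("sold").
Base order: That clerk reported that Rosa believed that Jonas had announced that teacher sold this photograph last month.

15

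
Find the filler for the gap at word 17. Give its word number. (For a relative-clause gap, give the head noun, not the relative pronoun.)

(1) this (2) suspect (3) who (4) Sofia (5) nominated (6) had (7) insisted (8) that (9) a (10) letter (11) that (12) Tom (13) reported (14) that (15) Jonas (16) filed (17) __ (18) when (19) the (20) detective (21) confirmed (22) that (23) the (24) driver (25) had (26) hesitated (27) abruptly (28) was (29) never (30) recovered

10

The gap at 17 is the object of "filed", inside a relative clause.
The relative pronoun is "that" (word 11); it is bound by the head noun immediately before it.
Its filler is the head noun "letter", at word 10.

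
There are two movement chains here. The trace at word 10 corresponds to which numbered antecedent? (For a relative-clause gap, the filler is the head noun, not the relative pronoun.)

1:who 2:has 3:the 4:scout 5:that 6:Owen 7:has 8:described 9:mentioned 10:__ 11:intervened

1

The marked gap is the subject of "intervened".
Its filler is the fronted wh-phrase "who", at word 1.
(The other dependency links word 4 to a gap after word 8.)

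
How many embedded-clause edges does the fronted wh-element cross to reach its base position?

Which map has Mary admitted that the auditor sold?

"which map" is extracted from the object of "sold".
Boundaries crossed, outermost first: [that] — 1 in total.

1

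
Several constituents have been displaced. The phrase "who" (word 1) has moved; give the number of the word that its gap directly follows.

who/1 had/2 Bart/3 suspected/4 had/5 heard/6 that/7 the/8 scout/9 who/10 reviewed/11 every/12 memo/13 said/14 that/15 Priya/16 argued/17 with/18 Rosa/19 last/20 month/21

The displaced element is "who" (word 1).
It is linked across 1 clause boundary (Ø).
It functions as the subject of "heard", so the gap sits immediately after word 4 ("suspected").
Base order: Bart had suspected who had heard that the scout who reviewed every memo said that Priya argued with Rosa last month.

4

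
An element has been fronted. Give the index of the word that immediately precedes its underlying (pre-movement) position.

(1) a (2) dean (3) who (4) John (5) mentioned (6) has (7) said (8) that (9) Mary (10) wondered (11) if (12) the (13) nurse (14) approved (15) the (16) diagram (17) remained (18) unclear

5

The displaced element is "a dean" (word 2).
It is linked across 1 clause boundary (Ø).
It functions as the subject of "said", so the gap sits immediately after word 5 ("mentioned").
Base order: John mentioned a dean has said that Mary wondered if the nurse approved the diagram.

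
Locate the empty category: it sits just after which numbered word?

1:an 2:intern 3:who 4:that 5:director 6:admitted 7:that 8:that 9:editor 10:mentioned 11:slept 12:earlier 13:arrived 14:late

10

The displaced element is "an intern" (word 2).
It is linked across 2 clause boundaries (that → Ø).
It functions as the subject of "slept", so the gap sits immediately after word 10 ("mentioned").
Base order: That director admitted that that editor mentioned that an intern slept earlier.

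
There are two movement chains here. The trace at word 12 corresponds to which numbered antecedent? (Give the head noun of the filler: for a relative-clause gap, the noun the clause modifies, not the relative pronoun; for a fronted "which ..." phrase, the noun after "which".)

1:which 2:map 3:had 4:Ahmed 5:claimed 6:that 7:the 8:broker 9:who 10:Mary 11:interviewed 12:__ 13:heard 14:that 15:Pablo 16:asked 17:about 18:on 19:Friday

The marked gap is inside the relative clause, the direct object of "interviewed".
Its filler is the head noun "broker" (via "who"), at word 8.
(The other dependency links word 2 to a gap after word 17.)

8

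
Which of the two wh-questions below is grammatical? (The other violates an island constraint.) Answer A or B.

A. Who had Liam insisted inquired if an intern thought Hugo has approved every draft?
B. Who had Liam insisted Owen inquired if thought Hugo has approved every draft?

In B, the wh-phrase is extracted from inside a wh-island (introduced by "if"), which blocks movement.
In A, the extraction path crosses only that-complement boundaries, which are transparent.
So A is grammatical.

A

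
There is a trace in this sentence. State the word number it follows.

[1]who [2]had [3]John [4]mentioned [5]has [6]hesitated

4

The displaced element is "who" (word 1).
It is linked across 1 clause boundary (Ø).
It functions as the subject of "hesitated", so the gap sits immediately after word 4 ("mentioned").
Base order: John had mentioned who has hesitated.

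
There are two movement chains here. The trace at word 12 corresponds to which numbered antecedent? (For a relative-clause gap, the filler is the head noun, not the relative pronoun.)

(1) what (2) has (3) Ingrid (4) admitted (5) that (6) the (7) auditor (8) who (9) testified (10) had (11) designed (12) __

The marked gap is the direct object of "designed".
Its filler is the fronted wh-phrase "what", at word 1.
(The other dependency links word 7 to a gap after word 8.)

1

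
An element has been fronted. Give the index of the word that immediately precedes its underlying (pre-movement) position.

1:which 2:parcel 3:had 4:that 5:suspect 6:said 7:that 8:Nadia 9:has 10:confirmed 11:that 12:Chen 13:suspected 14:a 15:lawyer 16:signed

The displaced element is "which parcel" (word 2).
It is linked across 3 clause boundaries (that → that → Ø).
It functions as the direct object of "signed", so the gap sits immediately after word 16 ("signed").
Base order: That suspect had said that Nadia has confirmed that Chen suspected a lawyer signed which parcel.

16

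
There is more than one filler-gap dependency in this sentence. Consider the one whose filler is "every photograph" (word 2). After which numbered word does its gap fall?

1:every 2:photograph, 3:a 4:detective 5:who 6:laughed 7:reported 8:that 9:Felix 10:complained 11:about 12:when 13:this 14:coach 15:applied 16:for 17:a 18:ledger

The displaced element is "every photograph" (word 2).
It is linked across 1 clause boundary (that).
It functions as the object of the preposition "about" of "complained", so the gap sits immediately after word 11 ("about").
Base order: A detective who laughed reported that Felix complained about every photograph when this coach applied for a ledger.

11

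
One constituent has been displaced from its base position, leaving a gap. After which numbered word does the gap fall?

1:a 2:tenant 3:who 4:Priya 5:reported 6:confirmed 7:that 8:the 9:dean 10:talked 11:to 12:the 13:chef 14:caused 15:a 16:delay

The displaced element is "a tenant" (word 2).
It is linked across 1 clause boundary (Ø).
It functions as the subject of "confirmed", so the gap sits immediately after word 5 ("reported").
Base order: Priya reported a tenant confirmed that the dean talked to the chef.

5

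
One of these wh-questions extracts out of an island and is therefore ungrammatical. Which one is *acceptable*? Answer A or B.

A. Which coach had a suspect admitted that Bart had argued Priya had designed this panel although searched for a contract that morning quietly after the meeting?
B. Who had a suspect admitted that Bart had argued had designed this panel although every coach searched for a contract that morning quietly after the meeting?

In A, the wh-phrase is extracted from inside an adjunct island (introduced by "although"), which blocks movement.
In B, the extraction path crosses only that-complement boundaries, which are transparent.
So B is grammatical.

B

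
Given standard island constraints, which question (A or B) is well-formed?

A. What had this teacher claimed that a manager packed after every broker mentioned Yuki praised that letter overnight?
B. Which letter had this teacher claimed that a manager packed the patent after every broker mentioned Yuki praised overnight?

A

In B, the wh-phrase is extracted from inside an adjunct island (introduced by "after"), which blocks movement.
In A, the extraction path crosses only that-complement boundaries, which are transparent.
So A is grammatical.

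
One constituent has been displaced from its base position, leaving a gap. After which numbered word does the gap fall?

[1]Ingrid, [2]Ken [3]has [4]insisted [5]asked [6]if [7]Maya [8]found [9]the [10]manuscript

4

The displaced element is "Ingrid" (word 1).
It is linked across 1 clause boundary (Ø).
It functions as the subject of "asked", so the gap sits immediately after word 4 ("insisted").
Base order: Ken has insisted that Ingrid asked if Maya found the manuscript.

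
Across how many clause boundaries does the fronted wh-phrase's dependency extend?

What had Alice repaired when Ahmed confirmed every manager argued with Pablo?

"what" originates inside the matrix clause — no clause boundary is crossed.

0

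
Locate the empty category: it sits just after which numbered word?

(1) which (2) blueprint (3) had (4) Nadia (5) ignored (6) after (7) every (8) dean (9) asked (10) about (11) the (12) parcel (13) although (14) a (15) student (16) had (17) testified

The displaced element is "which blueprint" (word 2).
It functions as the direct object of "ignored", so the gap sits immediately after word 5 ("ignored").
Base order: Nadia had ignored which blueprint after every dean asked about the parcel although a student had testified.

5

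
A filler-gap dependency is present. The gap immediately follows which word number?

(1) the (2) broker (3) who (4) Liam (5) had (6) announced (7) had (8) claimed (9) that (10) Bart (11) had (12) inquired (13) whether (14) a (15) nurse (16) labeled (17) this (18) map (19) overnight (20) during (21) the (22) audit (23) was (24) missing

The displaced element is "the broker" (word 2).
It is linked across 1 clause boundary (Ø).
It functions as the subject of "claimed", so the gap sits immediately after word 6 ("announced").
Base order: Liam had announced that the broker had claimed that Bart had inquired whether a nurse labeled this map overnight during the audit.

6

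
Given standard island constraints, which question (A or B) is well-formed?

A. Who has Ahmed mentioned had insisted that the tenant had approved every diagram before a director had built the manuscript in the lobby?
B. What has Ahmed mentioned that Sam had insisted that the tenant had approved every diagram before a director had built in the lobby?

In B, the wh-phrase is extracted from inside an adjunct island (introduced by "before"), which blocks movement.
In A, the extraction path crosses only that-complement boundaries, which are transparent.
So A is grammatical.

A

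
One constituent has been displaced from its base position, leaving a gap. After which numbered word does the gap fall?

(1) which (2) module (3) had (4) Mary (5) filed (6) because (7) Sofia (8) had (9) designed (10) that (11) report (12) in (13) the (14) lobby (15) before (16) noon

The displaced element is "which module" (word 2).
It functions as the direct object of "filed", so the gap sits immediately after word 5 ("filed").
Base order: Mary had filed which module because Sofia had designed that report in the lobby before noon.

5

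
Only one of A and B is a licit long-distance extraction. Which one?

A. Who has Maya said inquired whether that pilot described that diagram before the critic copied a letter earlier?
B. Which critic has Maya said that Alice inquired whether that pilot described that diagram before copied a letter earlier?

A

In B, the wh-phrase is extracted from inside a wh-island (introduced by "whether"), which blocks movement.
In A, the extraction path crosses only that-complement boundaries, which are transparent.
So A is grammatical.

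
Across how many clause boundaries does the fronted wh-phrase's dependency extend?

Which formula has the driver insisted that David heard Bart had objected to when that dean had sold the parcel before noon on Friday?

2

"which formula" is extracted from the PP object of "objected".
Boundaries crossed, outermost first: [that], [Ø] — 2 in total.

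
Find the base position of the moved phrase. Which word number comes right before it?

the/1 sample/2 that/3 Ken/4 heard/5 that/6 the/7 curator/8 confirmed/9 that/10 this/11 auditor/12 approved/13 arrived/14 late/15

13

The displaced element is "the sample" (word 2).
It is linked across 2 clause boundaries (that → that).
It functions as the direct object of "approved", so the gap sits immediately after word 13 ("approved").
Base order: Ken heard that the curator confirmed that this auditor approved the sample.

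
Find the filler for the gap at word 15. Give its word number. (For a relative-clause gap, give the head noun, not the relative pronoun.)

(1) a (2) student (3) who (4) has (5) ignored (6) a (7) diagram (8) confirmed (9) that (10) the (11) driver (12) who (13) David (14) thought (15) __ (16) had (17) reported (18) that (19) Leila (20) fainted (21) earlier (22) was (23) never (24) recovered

11

The gap at 15 is the subject of "reported", inside a relative clause.
The relative pronoun is "who" (word 12); it is bound by the head noun immediately before it.
Its filler is the head noun "driver", at word 11.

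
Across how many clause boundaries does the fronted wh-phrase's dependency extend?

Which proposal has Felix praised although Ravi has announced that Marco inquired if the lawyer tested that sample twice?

"which proposal" originates inside the matrix clause — no clause boundary is crossed.

0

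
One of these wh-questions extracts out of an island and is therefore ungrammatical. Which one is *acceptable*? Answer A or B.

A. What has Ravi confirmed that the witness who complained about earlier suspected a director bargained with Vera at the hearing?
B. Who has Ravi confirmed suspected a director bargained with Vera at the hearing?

In A, the wh-phrase is extracted from inside a complex-NP island (relative clause) (introduced by "who"), which blocks movement.
In B, the extraction path crosses only that-complement boundaries, which are transparent.
So B is grammatical.

B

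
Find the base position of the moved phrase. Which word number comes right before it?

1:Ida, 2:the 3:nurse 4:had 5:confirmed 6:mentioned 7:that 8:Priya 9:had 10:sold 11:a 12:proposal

5

The displaced element is "Ida" (word 1).
It is linked across 1 clause boundary (Ø).
It functions as the subject of "mentioned", so the gap sits immediately after word 5 ("confirmed").
Base order: The nurse had confirmed that Ida mentioned that Priya had sold a proposal.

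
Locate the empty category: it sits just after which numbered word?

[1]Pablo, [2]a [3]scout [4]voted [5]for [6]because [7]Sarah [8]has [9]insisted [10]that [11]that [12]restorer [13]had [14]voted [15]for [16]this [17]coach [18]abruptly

The displaced element is "Pablo" (word 1).
It functions as the object of the preposition "for" of "voted", so the gap sits immediately after word 5 ("for").
Base order: A scout voted for Pablo because Sarah has insisted that that restorer had voted for this coach abruptly.

5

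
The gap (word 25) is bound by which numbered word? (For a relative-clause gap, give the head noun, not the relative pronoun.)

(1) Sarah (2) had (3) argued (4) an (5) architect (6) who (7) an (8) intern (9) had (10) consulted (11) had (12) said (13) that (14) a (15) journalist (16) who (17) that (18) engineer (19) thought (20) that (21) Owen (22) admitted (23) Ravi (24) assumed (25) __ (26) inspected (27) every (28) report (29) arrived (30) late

15

The gap at 25 is the subject of "inspected", inside a relative clause.
The relative pronoun is "who" (word 16); it is bound by the head noun immediately before it.
Its filler is the head noun "journalist", at word 15.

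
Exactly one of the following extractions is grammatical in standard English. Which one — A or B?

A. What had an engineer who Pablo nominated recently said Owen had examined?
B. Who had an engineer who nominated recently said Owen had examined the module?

In B, the wh-phrase is extracted from inside a complex-NP island (relative clause) (introduced by "who"), which blocks movement.
In A, the extraction path crosses only that-complement boundaries, which are transparent.
So A is grammatical.

A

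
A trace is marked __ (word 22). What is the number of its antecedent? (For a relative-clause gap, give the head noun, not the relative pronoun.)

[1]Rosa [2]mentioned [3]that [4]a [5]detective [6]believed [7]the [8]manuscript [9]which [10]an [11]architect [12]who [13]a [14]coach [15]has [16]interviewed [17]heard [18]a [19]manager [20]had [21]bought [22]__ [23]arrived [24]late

8

The gap at 22 is the object of "bought", inside a relative clause.
The relative pronoun is "which" (word 9); it is bound by the head noun immediately before it.
Its filler is the head noun "manuscript", at word 8.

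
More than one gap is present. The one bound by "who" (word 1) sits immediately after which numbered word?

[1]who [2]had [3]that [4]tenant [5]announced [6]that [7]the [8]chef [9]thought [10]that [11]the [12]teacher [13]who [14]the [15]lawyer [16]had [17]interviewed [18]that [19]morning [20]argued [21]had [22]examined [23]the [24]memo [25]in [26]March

20

The displaced element is "who" (word 1).
It is linked across 3 clause boundaries (that → that → Ø).
It functions as the subject of "examined", so the gap sits immediately after word 20 ("argued").
Base order: That tenant had announced that the chef thought that the teacher who the lawyer had interviewed that morning argued that who had examined the memo in March.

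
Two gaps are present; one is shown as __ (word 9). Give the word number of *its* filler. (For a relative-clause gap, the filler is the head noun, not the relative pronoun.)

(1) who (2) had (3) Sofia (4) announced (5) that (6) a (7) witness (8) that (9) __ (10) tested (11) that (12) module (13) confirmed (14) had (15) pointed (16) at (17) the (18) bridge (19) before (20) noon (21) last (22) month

The marked gap is inside the relative clause, the subject of "tested".
Its filler is the head noun "witness" (via "that"), at word 7.
(The other dependency links word 1 to a gap after word 13.)

7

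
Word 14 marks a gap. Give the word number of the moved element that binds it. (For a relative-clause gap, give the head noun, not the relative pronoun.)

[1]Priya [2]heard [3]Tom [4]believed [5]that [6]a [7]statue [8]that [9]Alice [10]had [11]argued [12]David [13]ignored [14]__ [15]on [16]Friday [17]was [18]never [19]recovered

The gap at 14 is the object of "ignored", inside a relative clause.
The relative pronoun is "that" (word 8); it is bound by the head noun immediately before it.
Its filler is the head noun "statue", at word 7.

7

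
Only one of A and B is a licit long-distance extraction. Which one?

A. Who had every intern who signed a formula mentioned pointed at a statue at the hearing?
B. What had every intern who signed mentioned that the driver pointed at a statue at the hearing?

A

In B, the wh-phrase is extracted from inside a complex-NP island (relative clause) (introduced by "who"), which blocks movement.
In A, the extraction path crosses only that-complement boundaries, which are transparent.
So A is grammatical.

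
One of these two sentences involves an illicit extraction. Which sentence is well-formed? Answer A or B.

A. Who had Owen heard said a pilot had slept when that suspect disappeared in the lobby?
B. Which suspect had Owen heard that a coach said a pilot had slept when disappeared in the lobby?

A

In B, the wh-phrase is extracted from inside an adjunct island (introduced by "when"), which blocks movement.
In A, the extraction path crosses only that-complement boundaries, which are transparent.
So A is grammatical.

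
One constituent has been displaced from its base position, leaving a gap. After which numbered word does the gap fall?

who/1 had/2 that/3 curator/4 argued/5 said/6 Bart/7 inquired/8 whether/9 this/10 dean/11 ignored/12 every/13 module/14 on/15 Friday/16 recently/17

5

The displaced element is "who" (word 1).
It is linked across 1 clause boundary (Ø).
It functions as the subject of "said", so the gap sits immediately after word 5 ("argued").
Base order: That curator had argued that who said Bart inquired whether this dean ignored every module on Friday recently.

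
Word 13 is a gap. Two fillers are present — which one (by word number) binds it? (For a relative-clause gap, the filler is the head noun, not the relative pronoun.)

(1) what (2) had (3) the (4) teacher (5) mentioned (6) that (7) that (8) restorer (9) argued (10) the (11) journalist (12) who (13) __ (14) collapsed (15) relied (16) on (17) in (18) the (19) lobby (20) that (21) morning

11

The marked gap is inside the relative clause, the subject of "collapsed".
Its filler is the head noun "journalist" (via "who"), at word 11.
(The other dependency links word 1 to a gap after word 16.)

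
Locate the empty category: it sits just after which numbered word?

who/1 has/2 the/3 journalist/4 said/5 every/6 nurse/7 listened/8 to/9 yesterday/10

9

The displaced element is "who" (word 1).
It is linked across 1 clause boundary (Ø).
It functions as the object of the preposition "to" of "listened", so the gap sits immediately after word 9 ("to").
Base order: The journalist has said every nurse listened to who yesterday.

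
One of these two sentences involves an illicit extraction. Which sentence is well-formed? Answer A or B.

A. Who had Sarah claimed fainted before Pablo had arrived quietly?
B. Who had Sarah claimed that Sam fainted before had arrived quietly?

In B, the wh-phrase is extracted from inside an adjunct island (introduced by "before"), which blocks movement.
In A, the extraction path crosses only that-complement boundaries, which are transparent.
So A is grammatical.

A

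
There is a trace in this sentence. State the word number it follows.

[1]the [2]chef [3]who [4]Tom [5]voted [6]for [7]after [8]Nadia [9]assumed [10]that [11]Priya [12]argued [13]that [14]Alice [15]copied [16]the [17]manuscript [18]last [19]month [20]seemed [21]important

6

The displaced element is "the chef" (word 2).
It functions as the object of the preposition "for" of "voted", so the gap sits immediately after word 6 ("for").
Base order: Tom voted for the chef after Nadia assumed that Priya argued that Alice copied the manuscript last month.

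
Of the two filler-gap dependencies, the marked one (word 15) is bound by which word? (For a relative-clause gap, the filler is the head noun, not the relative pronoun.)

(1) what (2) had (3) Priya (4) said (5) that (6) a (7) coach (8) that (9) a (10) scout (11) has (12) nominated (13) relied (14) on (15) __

1

The marked gap is the object of the preposition "on" of "relied".
Its filler is the fronted wh-phrase "what", at word 1.
(The other dependency links word 7 to a gap after word 12.)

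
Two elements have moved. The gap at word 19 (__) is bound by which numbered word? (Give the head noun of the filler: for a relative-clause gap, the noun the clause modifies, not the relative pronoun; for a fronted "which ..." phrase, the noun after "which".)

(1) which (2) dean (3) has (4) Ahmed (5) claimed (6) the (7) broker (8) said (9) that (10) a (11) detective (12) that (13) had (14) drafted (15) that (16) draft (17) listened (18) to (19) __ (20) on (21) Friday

The marked gap is the object of the preposition "to" of "listened".
Its filler is the fronted wh-phrase "which dean", at word 2.
(The other dependency links word 11 to a gap after word 12.)

2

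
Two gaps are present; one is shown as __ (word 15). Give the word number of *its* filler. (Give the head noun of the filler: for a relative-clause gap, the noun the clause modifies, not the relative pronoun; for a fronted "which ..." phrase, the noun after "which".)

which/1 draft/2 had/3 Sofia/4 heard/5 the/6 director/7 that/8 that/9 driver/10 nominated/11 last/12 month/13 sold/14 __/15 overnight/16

The marked gap is the direct object of "sold".
Its filler is the fronted wh-phrase "which draft", at word 2.
(The other dependency links word 7 to a gap after word 11.)

2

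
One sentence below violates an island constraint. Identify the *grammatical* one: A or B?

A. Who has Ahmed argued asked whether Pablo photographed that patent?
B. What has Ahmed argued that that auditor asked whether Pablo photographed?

In B, the wh-phrase is extracted from inside a wh-island (introduced by "whether"), which blocks movement.
In A, the extraction path crosses only that-complement boundaries, which are transparent.
So A is grammatical.

A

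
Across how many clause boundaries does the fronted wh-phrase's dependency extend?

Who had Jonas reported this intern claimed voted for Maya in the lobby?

2

"who" is extracted from the subject of "voted".
Boundaries crossed, outermost first: [Ø], [Ø] — 2 in total.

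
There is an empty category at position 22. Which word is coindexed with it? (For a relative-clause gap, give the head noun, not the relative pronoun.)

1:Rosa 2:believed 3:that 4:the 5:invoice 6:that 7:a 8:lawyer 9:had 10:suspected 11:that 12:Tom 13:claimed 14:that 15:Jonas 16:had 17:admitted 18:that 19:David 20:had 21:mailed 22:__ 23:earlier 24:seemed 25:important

5

The gap at 22 is the object of "mailed", inside a relative clause.
The relative pronoun is "that" (word 6); it is bound by the head noun immediately before it.
Its filler is the head noun "invoice", at word 5.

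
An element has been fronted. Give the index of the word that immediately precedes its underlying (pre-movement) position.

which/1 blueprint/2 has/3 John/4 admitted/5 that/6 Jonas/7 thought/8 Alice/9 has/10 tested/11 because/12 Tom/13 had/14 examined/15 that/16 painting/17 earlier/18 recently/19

The displaced element is "which blueprint" (word 2).
It is linked across 2 clause boundaries (that → Ø).
It functions as the direct object of "tested", so the gap sits immediately after word 11 ("tested").
Base order: John has admitted that Jonas thought Alice has tested which blueprint because Tom had examined that painting earlier recently.

11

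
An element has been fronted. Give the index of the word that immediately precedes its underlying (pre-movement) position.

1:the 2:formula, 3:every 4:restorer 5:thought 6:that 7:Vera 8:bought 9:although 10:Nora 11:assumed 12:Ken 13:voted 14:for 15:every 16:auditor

The displaced element is "the formula" (word 2).
It is linked across 1 clause boundary (that).
It functions as the direct object of "bought", so the gap sits immediately after word 8 ("bought").
Base order: Every restorer thought that Vera bought the formula although Nora assumed Ken voted for every auditor.

8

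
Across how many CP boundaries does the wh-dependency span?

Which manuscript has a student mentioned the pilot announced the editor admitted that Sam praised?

"which manuscript" is extracted from the object of "praised".
Boundaries crossed, outermost first: [Ø], [Ø], [that] — 3 in total.

3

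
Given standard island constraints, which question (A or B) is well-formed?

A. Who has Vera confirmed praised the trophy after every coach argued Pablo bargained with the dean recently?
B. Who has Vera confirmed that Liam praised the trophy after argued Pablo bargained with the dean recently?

A

In B, the wh-phrase is extracted from inside an adjunct island (introduced by "after"), which blocks movement.
In A, the extraction path crosses only that-complement boundaries, which are transparent.
So A is grammatical.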